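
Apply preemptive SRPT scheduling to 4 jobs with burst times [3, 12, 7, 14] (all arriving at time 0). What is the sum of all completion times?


Since all jobs arrive at t=0, SRPT equals SPT ordering.
SPT order: [3, 7, 12, 14]
Completion times:
  Job 1: p=3, C=3
  Job 2: p=7, C=10
  Job 3: p=12, C=22
  Job 4: p=14, C=36
Total completion time = 3 + 10 + 22 + 36 = 71

71


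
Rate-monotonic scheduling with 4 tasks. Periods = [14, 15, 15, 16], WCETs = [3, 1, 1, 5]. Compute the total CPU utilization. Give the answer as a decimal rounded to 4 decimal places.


Compute individual utilizations (exact fractions):
  Task 1: C/T = 3/14 (approx. 0.2143)
  Task 2: C/T = 1/15 (approx. 0.0667)
  Task 3: C/T = 1/15 (approx. 0.0667)
  Task 4: C/T = 5/16 (approx. 0.3125)
Total utilization U = 3/14 + 1/15 + 1/15 + 5/16 = 1109/1680
Rounded to 4 decimal places: U = 0.6601
RM (Liu & Layland) bound for 4 tasks = 0.756828; compare with U = 1109/1680 (approx. 0.660119)
U <= bound, so schedulable by RM sufficient condition.

0.6601


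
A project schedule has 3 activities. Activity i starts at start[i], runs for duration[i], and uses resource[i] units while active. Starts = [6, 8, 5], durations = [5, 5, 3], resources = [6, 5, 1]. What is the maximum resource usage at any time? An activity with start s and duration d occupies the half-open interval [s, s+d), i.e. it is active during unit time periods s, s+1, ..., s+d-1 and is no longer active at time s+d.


Each activity i is active on [start_i, start_i + duration_i).
Compute total resource usage per time slot:
  t=0: active resources = [], total = 0
  t=1: active resources = [], total = 0
  t=2: active resources = [], total = 0
  t=3: active resources = [], total = 0
  t=4: active resources = [], total = 0
  t=5: active resources = [1], total = 1
  t=6: active resources = [6, 1], total = 7
  t=7: active resources = [6, 1], total = 7
  t=8: active resources = [6, 5], total = 11
  t=9: active resources = [6, 5], total = 11
  t=10: active resources = [6, 5], total = 11
  t=11: active resources = [5], total = 5
  t=12: active resources = [5], total = 5
Peak resource demand = 11

11


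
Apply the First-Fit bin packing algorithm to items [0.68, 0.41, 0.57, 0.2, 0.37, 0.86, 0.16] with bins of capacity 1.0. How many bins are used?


Place items sequentially using First-Fit:
  Item 0.68 -> new Bin 1
  Item 0.41 -> new Bin 2
  Item 0.57 -> Bin 2 (now 0.98)
  Item 0.2 -> Bin 1 (now 0.88)
  Item 0.37 -> new Bin 3
  Item 0.86 -> new Bin 4
  Item 0.16 -> Bin 3 (now 0.53)
Total bins used = 4

4


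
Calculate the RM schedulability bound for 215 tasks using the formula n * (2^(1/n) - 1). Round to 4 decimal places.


Compute 2^(1/215) = 1.0032291429
Subtract 1: 1.0032291429 - 1 = 0.0032291429
Multiply by n: 215 * 0.0032291429 = 0.6942657235
Round to 4 dp: 0.6943

0.6943


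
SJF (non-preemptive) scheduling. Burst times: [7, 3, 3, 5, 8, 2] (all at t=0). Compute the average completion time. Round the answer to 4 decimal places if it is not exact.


SJF order (ascending): [2, 3, 3, 5, 7, 8]
Completion times:
  Job 1: burst=2, C=2
  Job 2: burst=3, C=5
  Job 3: burst=3, C=8
  Job 4: burst=5, C=13
  Job 5: burst=7, C=20
  Job 6: burst=8, C=28
Average completion = 76/6 = 12.6667

12.6667


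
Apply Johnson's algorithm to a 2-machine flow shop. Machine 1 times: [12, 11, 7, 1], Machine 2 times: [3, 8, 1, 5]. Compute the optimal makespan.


Apply Johnson's rule:
  Group 1 (a <= b): [(4, 1, 5)]
  Group 2 (a > b): [(2, 11, 8), (1, 12, 3), (3, 7, 1)]
Optimal job order: [4, 2, 1, 3]
Schedule:
  Job 4: M1 done at 1, M2 done at 6
  Job 2: M1 done at 12, M2 done at 20
  Job 1: M1 done at 24, M2 done at 27
  Job 3: M1 done at 31, M2 done at 32
Makespan = 32

32


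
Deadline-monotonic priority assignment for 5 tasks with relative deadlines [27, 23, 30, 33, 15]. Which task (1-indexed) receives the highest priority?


Sort tasks by relative deadline (ascending):
  Task 5: deadline = 15
  Task 2: deadline = 23
  Task 1: deadline = 27
  Task 3: deadline = 30
  Task 4: deadline = 33
Priority order (highest first): [5, 2, 1, 3, 4]
Highest priority task = 5

5


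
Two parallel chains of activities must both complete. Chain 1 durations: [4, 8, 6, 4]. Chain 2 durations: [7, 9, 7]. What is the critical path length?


Path A total = 4 + 8 + 6 + 4 = 22
Path B total = 7 + 9 + 7 = 23
Critical path = longest path = max(22, 23) = 23

23


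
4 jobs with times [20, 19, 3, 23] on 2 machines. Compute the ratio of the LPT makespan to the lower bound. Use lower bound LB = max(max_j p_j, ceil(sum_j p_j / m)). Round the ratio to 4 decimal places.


LPT order: [23, 20, 19, 3]
Machine loads after assignment: [26, 39]
LPT makespan = 39
Lower bound = max(max_job, ceil(total/2)) = max(23, 33) = 33
Ratio = 39 / 33 = 1.1818

1.1818


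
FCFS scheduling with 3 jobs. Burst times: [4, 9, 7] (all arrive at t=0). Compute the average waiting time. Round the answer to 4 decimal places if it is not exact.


FCFS order (as given): [4, 9, 7]
Waiting times:
  Job 1: wait = 0
  Job 2: wait = 4
  Job 3: wait = 13
Sum of waiting times = 17
Average waiting time = 17/3 = 5.6667

5.6667


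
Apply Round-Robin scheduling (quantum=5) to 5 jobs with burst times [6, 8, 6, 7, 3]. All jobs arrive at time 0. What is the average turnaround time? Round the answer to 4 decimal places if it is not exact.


Time quantum = 5
Execution trace:
  J1 runs 5 units, time = 5
  J2 runs 5 units, time = 10
  J3 runs 5 units, time = 15
  J4 runs 5 units, time = 20
  J5 runs 3 units, time = 23
  J1 runs 1 units, time = 24
  J2 runs 3 units, time = 27
  J3 runs 1 units, time = 28
  J4 runs 2 units, time = 30
Finish times: [24, 27, 28, 30, 23]
Average turnaround = 132/5 = 26.4

26.4


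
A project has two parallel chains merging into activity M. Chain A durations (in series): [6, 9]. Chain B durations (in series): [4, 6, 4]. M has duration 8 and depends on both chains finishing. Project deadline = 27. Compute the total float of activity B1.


Forward pass: ES(B1) = sum of predecessors on chain B = 0
EF = ES + duration = 0 + 4 = 4
Backward pass: LF(M) = deadline = 27; LS(M) = 27 - 8 = 19
LF(B1) = LS(M) - sum(successors on chain B) = 19 - 10 = 9
LS = LF - duration = 9 - 4 = 5
Total float = LS - ES = 5 - 0 = 5

5


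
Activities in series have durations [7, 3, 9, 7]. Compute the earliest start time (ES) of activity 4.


Activity 4 starts after activities 1 through 3 complete.
Predecessor durations: [7, 3, 9]
ES = 7 + 3 + 9 = 19

19


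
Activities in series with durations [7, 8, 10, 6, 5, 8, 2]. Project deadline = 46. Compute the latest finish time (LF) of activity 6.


LF(activity 6) = deadline - sum of successor durations
Successors: activities 7 through 7 with durations [2]
Sum of successor durations = 2
LF = 46 - 2 = 44

44


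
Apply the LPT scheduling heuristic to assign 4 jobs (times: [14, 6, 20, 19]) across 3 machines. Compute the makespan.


Sort jobs in decreasing order (LPT): [20, 19, 14, 6]
Assign each job to the least loaded machine:
  Machine 1: jobs [20], load = 20
  Machine 2: jobs [19], load = 19
  Machine 3: jobs [14, 6], load = 20
Makespan = max load = 20

20


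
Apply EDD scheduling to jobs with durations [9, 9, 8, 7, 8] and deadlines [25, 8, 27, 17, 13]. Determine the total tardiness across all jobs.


Sort by due date (EDD order): [(9, 8), (8, 13), (7, 17), (9, 25), (8, 27)]
Compute completion times and tardiness:
  Job 1: p=9, d=8, C=9, tardiness=max(0,9-8)=1
  Job 2: p=8, d=13, C=17, tardiness=max(0,17-13)=4
  Job 3: p=7, d=17, C=24, tardiness=max(0,24-17)=7
  Job 4: p=9, d=25, C=33, tardiness=max(0,33-25)=8
  Job 5: p=8, d=27, C=41, tardiness=max(0,41-27)=14
Total tardiness = 34

34


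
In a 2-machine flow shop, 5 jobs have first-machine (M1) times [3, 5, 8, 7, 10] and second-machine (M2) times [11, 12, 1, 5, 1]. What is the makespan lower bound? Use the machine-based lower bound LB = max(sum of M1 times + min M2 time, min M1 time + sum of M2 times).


LB1 = sum(M1 times) + min(M2 times) = 33 + 1 = 34
LB2 = min(M1 times) + sum(M2 times) = 3 + 30 = 33
Lower bound = max(LB1, LB2) = max(34, 33) = 34

34


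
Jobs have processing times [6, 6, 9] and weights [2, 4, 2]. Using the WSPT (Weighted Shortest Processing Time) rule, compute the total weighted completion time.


Compute p/w ratios and sort ascending (WSPT): [(6, 4), (6, 2), (9, 2)]
Compute weighted completion times:
  Job (p=6,w=4): C=6, w*C=4*6=24
  Job (p=6,w=2): C=12, w*C=2*12=24
  Job (p=9,w=2): C=21, w*C=2*21=42
Total weighted completion time = 90

90


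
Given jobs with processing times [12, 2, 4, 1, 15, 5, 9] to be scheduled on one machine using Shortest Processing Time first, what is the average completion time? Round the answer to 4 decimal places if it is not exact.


Sort jobs by processing time (SPT order): [1, 2, 4, 5, 9, 12, 15]
Compute completion times sequentially:
  Job 1: processing = 1, completes at 1
  Job 2: processing = 2, completes at 3
  Job 3: processing = 4, completes at 7
  Job 4: processing = 5, completes at 12
  Job 5: processing = 9, completes at 21
  Job 6: processing = 12, completes at 33
  Job 7: processing = 15, completes at 48
Sum of completion times = 125
Average completion time = 125/7 = 17.8571

17.8571


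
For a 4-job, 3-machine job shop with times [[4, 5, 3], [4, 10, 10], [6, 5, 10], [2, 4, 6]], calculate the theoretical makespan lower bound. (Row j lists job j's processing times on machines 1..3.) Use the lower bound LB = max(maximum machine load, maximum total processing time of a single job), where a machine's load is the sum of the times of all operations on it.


Machine loads:
  Machine 1: 4 + 4 + 6 + 2 = 16
  Machine 2: 5 + 10 + 5 + 4 = 24
  Machine 3: 3 + 10 + 10 + 6 = 29
Max machine load = 29
Job totals:
  Job 1: 12
  Job 2: 24
  Job 3: 21
  Job 4: 12
Max job total = 24
Lower bound = max(29, 24) = 29

29


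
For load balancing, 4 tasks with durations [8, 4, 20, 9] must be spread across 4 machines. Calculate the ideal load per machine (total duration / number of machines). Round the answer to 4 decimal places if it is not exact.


Total processing time = 8 + 4 + 20 + 9 = 41
Number of machines = 4
Ideal balanced load = 41 / 4 = 10.25

10.25


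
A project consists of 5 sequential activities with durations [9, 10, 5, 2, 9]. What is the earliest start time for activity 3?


Activity 3 starts after activities 1 through 2 complete.
Predecessor durations: [9, 10]
ES = 9 + 10 = 19

19


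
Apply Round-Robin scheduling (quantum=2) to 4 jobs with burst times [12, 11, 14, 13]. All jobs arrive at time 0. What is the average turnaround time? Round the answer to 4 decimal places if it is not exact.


Time quantum = 2
Execution trace:
  J1 runs 2 units, time = 2
  J2 runs 2 units, time = 4
  J3 runs 2 units, time = 6
  J4 runs 2 units, time = 8
  J1 runs 2 units, time = 10
  J2 runs 2 units, time = 12
  J3 runs 2 units, time = 14
  J4 runs 2 units, time = 16
  J1 runs 2 units, time = 18
  J2 runs 2 units, time = 20
  J3 runs 2 units, time = 22
  J4 runs 2 units, time = 24
  J1 runs 2 units, time = 26
  J2 runs 2 units, time = 28
  J3 runs 2 units, time = 30
  J4 runs 2 units, time = 32
  J1 runs 2 units, time = 34
  J2 runs 2 units, time = 36
  J3 runs 2 units, time = 38
  J4 runs 2 units, time = 40
  J1 runs 2 units, time = 42
  J2 runs 1 units, time = 43
  J3 runs 2 units, time = 45
  J4 runs 2 units, time = 47
  J3 runs 2 units, time = 49
  J4 runs 1 units, time = 50
Finish times: [42, 43, 49, 50]
Average turnaround = 184/4 = 46.0

46.0


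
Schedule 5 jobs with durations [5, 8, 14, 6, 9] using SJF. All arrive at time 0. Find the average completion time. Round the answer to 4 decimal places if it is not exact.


SJF order (ascending): [5, 6, 8, 9, 14]
Completion times:
  Job 1: burst=5, C=5
  Job 2: burst=6, C=11
  Job 3: burst=8, C=19
  Job 4: burst=9, C=28
  Job 5: burst=14, C=42
Average completion = 105/5 = 21.0

21.0


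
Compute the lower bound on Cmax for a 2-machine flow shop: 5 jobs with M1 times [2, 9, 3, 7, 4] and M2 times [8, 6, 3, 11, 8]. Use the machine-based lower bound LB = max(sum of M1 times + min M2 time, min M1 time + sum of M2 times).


LB1 = sum(M1 times) + min(M2 times) = 25 + 3 = 28
LB2 = min(M1 times) + sum(M2 times) = 2 + 36 = 38
Lower bound = max(LB1, LB2) = max(28, 38) = 38

38


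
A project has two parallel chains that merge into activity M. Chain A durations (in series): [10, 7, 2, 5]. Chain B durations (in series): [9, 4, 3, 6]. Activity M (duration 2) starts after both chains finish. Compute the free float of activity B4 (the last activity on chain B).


ES(B4) = sum of predecessors on chain B = 16
EF(B4) = ES + duration = 16 + 6 = 22
Successor of B4 is M. ES(M) = max(sum(A), sum(B)) = max(24, 22) = 24
Free float = ES(successor) - EF(current) = 24 - 22 = 2

2


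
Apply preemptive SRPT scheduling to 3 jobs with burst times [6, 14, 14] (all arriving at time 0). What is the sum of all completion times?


Since all jobs arrive at t=0, SRPT equals SPT ordering.
SPT order: [6, 14, 14]
Completion times:
  Job 1: p=6, C=6
  Job 2: p=14, C=20
  Job 3: p=14, C=34
Total completion time = 6 + 20 + 34 = 60

60


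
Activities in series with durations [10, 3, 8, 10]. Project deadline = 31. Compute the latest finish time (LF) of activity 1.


LF(activity 1) = deadline - sum of successor durations
Successors: activities 2 through 4 with durations [3, 8, 10]
Sum of successor durations = 21
LF = 31 - 21 = 10

10


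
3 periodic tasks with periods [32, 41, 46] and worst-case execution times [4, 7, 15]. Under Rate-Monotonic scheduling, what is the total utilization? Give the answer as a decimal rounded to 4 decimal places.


Compute individual utilizations (exact fractions):
  Task 1: C/T = 4/32 = 1/8 (approx. 0.125)
  Task 2: C/T = 7/41 (approx. 0.1707)
  Task 3: C/T = 15/46 (approx. 0.3261)
Total utilization U = 1/8 + 7/41 + 15/46 = 4691/7544
Rounded to 4 decimal places: U = 0.6218
RM (Liu & Layland) bound for 3 tasks = 0.779763; compare with U = 4691/7544 (approx. 0.621819)
U <= bound, so schedulable by RM sufficient condition.

0.6218


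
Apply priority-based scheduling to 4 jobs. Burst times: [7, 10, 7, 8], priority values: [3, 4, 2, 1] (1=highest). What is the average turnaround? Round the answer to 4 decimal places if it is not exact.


Sort by priority (ascending = highest first):
Order: [(1, 8), (2, 7), (3, 7), (4, 10)]
Completion times:
  Priority 1, burst=8, C=8
  Priority 2, burst=7, C=15
  Priority 3, burst=7, C=22
  Priority 4, burst=10, C=32
Average turnaround = 77/4 = 19.25

19.25


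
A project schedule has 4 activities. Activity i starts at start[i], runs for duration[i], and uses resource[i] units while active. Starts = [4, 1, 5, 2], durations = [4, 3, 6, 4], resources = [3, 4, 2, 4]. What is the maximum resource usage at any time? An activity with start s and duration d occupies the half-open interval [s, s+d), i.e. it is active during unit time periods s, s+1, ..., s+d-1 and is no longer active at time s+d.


Each activity i is active on [start_i, start_i + duration_i).
Compute total resource usage per time slot:
  t=0: active resources = [], total = 0
  t=1: active resources = [4], total = 4
  t=2: active resources = [4, 4], total = 8
  t=3: active resources = [4, 4], total = 8
  t=4: active resources = [3, 4], total = 7
  t=5: active resources = [3, 2, 4], total = 9
  t=6: active resources = [3, 2], total = 5
  t=7: active resources = [3, 2], total = 5
  t=8: active resources = [2], total = 2
  t=9: active resources = [2], total = 2
  t=10: active resources = [2], total = 2
Peak resource demand = 9

9


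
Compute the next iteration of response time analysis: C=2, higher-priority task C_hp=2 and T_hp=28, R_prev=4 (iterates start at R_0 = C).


R_next = C + ceil(R_prev / T_hp) * C_hp
ceil(4 / 28) = ceil(0.1429) = 1
Interference = 1 * 2 = 2
R_next = 2 + 2 = 4
R_next = R_prev, so the iteration has converged (response time = 4).

4


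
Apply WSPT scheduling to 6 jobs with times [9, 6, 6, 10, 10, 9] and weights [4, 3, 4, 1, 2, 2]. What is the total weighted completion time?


Compute p/w ratios and sort ascending (WSPT): [(6, 4), (6, 3), (9, 4), (9, 2), (10, 2), (10, 1)]
Compute weighted completion times:
  Job (p=6,w=4): C=6, w*C=4*6=24
  Job (p=6,w=3): C=12, w*C=3*12=36
  Job (p=9,w=4): C=21, w*C=4*21=84
  Job (p=9,w=2): C=30, w*C=2*30=60
  Job (p=10,w=2): C=40, w*C=2*40=80
  Job (p=10,w=1): C=50, w*C=1*50=50
Total weighted completion time = 334

334


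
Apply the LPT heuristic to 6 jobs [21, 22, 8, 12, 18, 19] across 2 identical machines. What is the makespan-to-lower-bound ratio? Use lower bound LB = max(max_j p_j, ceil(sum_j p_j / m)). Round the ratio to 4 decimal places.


LPT order: [22, 21, 19, 18, 12, 8]
Machine loads after assignment: [52, 48]
LPT makespan = 52
Lower bound = max(max_job, ceil(total/2)) = max(22, 50) = 50
Ratio = 52 / 50 = 1.04

1.04


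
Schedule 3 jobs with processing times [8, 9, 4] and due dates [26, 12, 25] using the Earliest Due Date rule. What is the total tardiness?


Sort by due date (EDD order): [(9, 12), (4, 25), (8, 26)]
Compute completion times and tardiness:
  Job 1: p=9, d=12, C=9, tardiness=max(0,9-12)=0
  Job 2: p=4, d=25, C=13, tardiness=max(0,13-25)=0
  Job 3: p=8, d=26, C=21, tardiness=max(0,21-26)=0
Total tardiness = 0

0


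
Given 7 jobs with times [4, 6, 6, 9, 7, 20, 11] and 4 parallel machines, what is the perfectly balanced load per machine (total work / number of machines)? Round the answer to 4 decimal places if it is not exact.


Total processing time = 4 + 6 + 6 + 9 + 7 + 20 + 11 = 63
Number of machines = 4
Ideal balanced load = 63 / 4 = 15.75

15.75


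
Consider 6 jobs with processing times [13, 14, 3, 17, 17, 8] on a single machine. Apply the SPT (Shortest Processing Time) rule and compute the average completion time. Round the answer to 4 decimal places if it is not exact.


Sort jobs by processing time (SPT order): [3, 8, 13, 14, 17, 17]
Compute completion times sequentially:
  Job 1: processing = 3, completes at 3
  Job 2: processing = 8, completes at 11
  Job 3: processing = 13, completes at 24
  Job 4: processing = 14, completes at 38
  Job 5: processing = 17, completes at 55
  Job 6: processing = 17, completes at 72
Sum of completion times = 203
Average completion time = 203/6 = 33.8333

33.8333


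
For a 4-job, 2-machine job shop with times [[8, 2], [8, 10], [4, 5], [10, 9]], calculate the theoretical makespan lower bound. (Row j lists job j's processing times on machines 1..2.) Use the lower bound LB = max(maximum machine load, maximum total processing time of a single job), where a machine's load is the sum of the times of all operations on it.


Machine loads:
  Machine 1: 8 + 8 + 4 + 10 = 30
  Machine 2: 2 + 10 + 5 + 9 = 26
Max machine load = 30
Job totals:
  Job 1: 10
  Job 2: 18
  Job 3: 9
  Job 4: 19
Max job total = 19
Lower bound = max(30, 19) = 30

30


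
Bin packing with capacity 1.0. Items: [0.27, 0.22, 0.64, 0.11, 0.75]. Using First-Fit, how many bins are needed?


Place items sequentially using First-Fit:
  Item 0.27 -> new Bin 1
  Item 0.22 -> Bin 1 (now 0.49)
  Item 0.64 -> new Bin 2
  Item 0.11 -> Bin 1 (now 0.6)
  Item 0.75 -> new Bin 3
Total bins used = 3

3


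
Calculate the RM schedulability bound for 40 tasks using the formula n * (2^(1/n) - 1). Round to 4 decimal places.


Compute 2^(1/40) = 1.0174796921
Subtract 1: 1.0174796921 - 1 = 0.0174796921
Multiply by n: 40 * 0.0174796921 = 0.6991876840
Round to 4 dp: 0.6992

0.6992


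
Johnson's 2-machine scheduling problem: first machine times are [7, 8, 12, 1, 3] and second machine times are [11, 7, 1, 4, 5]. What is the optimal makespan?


Apply Johnson's rule:
  Group 1 (a <= b): [(4, 1, 4), (5, 3, 5), (1, 7, 11)]
  Group 2 (a > b): [(2, 8, 7), (3, 12, 1)]
Optimal job order: [4, 5, 1, 2, 3]
Schedule:
  Job 4: M1 done at 1, M2 done at 5
  Job 5: M1 done at 4, M2 done at 10
  Job 1: M1 done at 11, M2 done at 22
  Job 2: M1 done at 19, M2 done at 29
  Job 3: M1 done at 31, M2 done at 32
Makespan = 32

32


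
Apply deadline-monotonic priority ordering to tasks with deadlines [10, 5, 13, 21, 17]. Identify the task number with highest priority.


Sort tasks by relative deadline (ascending):
  Task 2: deadline = 5
  Task 1: deadline = 10
  Task 3: deadline = 13
  Task 5: deadline = 17
  Task 4: deadline = 21
Priority order (highest first): [2, 1, 3, 5, 4]
Highest priority task = 2

2


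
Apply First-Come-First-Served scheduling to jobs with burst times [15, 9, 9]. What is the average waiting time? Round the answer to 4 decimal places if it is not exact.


FCFS order (as given): [15, 9, 9]
Waiting times:
  Job 1: wait = 0
  Job 2: wait = 15
  Job 3: wait = 24
Sum of waiting times = 39
Average waiting time = 39/3 = 13.0

13.0


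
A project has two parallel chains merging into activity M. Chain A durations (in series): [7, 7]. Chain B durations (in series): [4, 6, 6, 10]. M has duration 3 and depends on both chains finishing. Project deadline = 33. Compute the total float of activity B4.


Forward pass: ES(B4) = sum of predecessors on chain B = 16
EF = ES + duration = 16 + 10 = 26
Backward pass: LF(M) = deadline = 33; LS(M) = 33 - 3 = 30
LF(B4) = LS(M) - sum(successors on chain B) = 30 - 0 = 30
LS = LF - duration = 30 - 10 = 20
Total float = LS - ES = 20 - 16 = 4

4


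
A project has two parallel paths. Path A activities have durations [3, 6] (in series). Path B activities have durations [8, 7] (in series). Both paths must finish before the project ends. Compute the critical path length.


Path A total = 3 + 6 = 9
Path B total = 8 + 7 = 15
Critical path = longest path = max(9, 15) = 15

15


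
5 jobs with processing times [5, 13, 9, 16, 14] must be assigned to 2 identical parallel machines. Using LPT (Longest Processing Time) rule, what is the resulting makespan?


Sort jobs in decreasing order (LPT): [16, 14, 13, 9, 5]
Assign each job to the least loaded machine:
  Machine 1: jobs [16, 9, 5], load = 30
  Machine 2: jobs [14, 13], load = 27
Makespan = max load = 30

30


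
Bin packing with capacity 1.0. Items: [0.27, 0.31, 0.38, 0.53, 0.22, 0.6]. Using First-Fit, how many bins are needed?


Place items sequentially using First-Fit:
  Item 0.27 -> new Bin 1
  Item 0.31 -> Bin 1 (now 0.58)
  Item 0.38 -> Bin 1 (now 0.96)
  Item 0.53 -> new Bin 2
  Item 0.22 -> Bin 2 (now 0.75)
  Item 0.6 -> new Bin 3
Total bins used = 3

3


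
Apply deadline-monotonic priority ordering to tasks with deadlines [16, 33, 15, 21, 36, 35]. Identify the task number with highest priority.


Sort tasks by relative deadline (ascending):
  Task 3: deadline = 15
  Task 1: deadline = 16
  Task 4: deadline = 21
  Task 2: deadline = 33
  Task 6: deadline = 35
  Task 5: deadline = 36
Priority order (highest first): [3, 1, 4, 2, 6, 5]
Highest priority task = 3

3


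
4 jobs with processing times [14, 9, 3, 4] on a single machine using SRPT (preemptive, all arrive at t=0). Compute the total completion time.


Since all jobs arrive at t=0, SRPT equals SPT ordering.
SPT order: [3, 4, 9, 14]
Completion times:
  Job 1: p=3, C=3
  Job 2: p=4, C=7
  Job 3: p=9, C=16
  Job 4: p=14, C=30
Total completion time = 3 + 7 + 16 + 30 = 56

56


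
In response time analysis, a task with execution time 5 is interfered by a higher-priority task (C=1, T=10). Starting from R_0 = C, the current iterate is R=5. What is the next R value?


R_next = C + ceil(R_prev / T_hp) * C_hp
ceil(5 / 10) = ceil(0.5) = 1
Interference = 1 * 1 = 1
R_next = 5 + 1 = 6

6


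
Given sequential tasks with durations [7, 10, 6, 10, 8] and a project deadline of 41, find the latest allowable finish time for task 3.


LF(activity 3) = deadline - sum of successor durations
Successors: activities 4 through 5 with durations [10, 8]
Sum of successor durations = 18
LF = 41 - 18 = 23

23


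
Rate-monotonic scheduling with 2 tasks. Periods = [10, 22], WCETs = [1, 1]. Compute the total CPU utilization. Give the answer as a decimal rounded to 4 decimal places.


Compute individual utilizations (exact fractions):
  Task 1: C/T = 1/10 (approx. 0.1)
  Task 2: C/T = 1/22 (approx. 0.0455)
Total utilization U = 1/10 + 1/22 = 8/55
Rounded to 4 decimal places: U = 0.1455
RM (Liu & Layland) bound for 2 tasks = 0.828427; compare with U = 8/55 (approx. 0.145455)
U <= bound, so schedulable by RM sufficient condition.

0.1455


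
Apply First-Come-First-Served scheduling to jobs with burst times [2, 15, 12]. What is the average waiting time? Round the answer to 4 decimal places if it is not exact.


FCFS order (as given): [2, 15, 12]
Waiting times:
  Job 1: wait = 0
  Job 2: wait = 2
  Job 3: wait = 17
Sum of waiting times = 19
Average waiting time = 19/3 = 6.3333

6.3333


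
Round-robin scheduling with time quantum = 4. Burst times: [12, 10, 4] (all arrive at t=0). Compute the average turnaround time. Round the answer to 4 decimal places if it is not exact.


Time quantum = 4
Execution trace:
  J1 runs 4 units, time = 4
  J2 runs 4 units, time = 8
  J3 runs 4 units, time = 12
  J1 runs 4 units, time = 16
  J2 runs 4 units, time = 20
  J1 runs 4 units, time = 24
  J2 runs 2 units, time = 26
Finish times: [24, 26, 12]
Average turnaround = 62/3 = 20.6667

20.6667


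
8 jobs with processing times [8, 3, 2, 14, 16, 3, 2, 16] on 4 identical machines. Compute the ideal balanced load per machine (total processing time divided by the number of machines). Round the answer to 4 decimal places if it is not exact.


Total processing time = 8 + 3 + 2 + 14 + 16 + 3 + 2 + 16 = 64
Number of machines = 4
Ideal balanced load = 64 / 4 = 16.0

16.0


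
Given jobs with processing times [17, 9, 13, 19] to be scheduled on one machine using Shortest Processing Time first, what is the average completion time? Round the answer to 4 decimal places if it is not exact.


Sort jobs by processing time (SPT order): [9, 13, 17, 19]
Compute completion times sequentially:
  Job 1: processing = 9, completes at 9
  Job 2: processing = 13, completes at 22
  Job 3: processing = 17, completes at 39
  Job 4: processing = 19, completes at 58
Sum of completion times = 128
Average completion time = 128/4 = 32.0

32.0


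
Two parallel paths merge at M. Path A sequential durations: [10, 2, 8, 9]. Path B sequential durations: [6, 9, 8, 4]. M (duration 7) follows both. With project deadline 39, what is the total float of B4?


Forward pass: ES(B4) = sum of predecessors on chain B = 23
EF = ES + duration = 23 + 4 = 27
Backward pass: LF(M) = deadline = 39; LS(M) = 39 - 7 = 32
LF(B4) = LS(M) - sum(successors on chain B) = 32 - 0 = 32
LS = LF - duration = 32 - 4 = 28
Total float = LS - ES = 28 - 23 = 5

5


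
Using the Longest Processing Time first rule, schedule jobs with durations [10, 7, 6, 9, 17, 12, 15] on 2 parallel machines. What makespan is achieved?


Sort jobs in decreasing order (LPT): [17, 15, 12, 10, 9, 7, 6]
Assign each job to the least loaded machine:
  Machine 1: jobs [17, 10, 9], load = 36
  Machine 2: jobs [15, 12, 7, 6], load = 40
Makespan = max load = 40

40


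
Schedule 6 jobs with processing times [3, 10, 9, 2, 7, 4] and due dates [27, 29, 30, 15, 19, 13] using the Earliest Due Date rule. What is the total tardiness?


Sort by due date (EDD order): [(4, 13), (2, 15), (7, 19), (3, 27), (10, 29), (9, 30)]
Compute completion times and tardiness:
  Job 1: p=4, d=13, C=4, tardiness=max(0,4-13)=0
  Job 2: p=2, d=15, C=6, tardiness=max(0,6-15)=0
  Job 3: p=7, d=19, C=13, tardiness=max(0,13-19)=0
  Job 4: p=3, d=27, C=16, tardiness=max(0,16-27)=0
  Job 5: p=10, d=29, C=26, tardiness=max(0,26-29)=0
  Job 6: p=9, d=30, C=35, tardiness=max(0,35-30)=5
Total tardiness = 5

5


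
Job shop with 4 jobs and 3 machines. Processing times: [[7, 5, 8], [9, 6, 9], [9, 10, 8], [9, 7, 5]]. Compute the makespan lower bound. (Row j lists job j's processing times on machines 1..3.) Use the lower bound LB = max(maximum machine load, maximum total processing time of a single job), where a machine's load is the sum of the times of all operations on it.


Machine loads:
  Machine 1: 7 + 9 + 9 + 9 = 34
  Machine 2: 5 + 6 + 10 + 7 = 28
  Machine 3: 8 + 9 + 8 + 5 = 30
Max machine load = 34
Job totals:
  Job 1: 20
  Job 2: 24
  Job 3: 27
  Job 4: 21
Max job total = 27
Lower bound = max(34, 27) = 34

34


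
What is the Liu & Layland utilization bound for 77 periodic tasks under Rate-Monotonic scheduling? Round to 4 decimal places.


Compute 2^(1/77) = 1.0090425505
Subtract 1: 1.0090425505 - 1 = 0.0090425505
Multiply by n: 77 * 0.0090425505 = 0.6962763885
Round to 4 dp: 0.6963

0.6963


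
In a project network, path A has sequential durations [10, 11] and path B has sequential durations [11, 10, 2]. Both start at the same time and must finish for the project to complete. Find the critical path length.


Path A total = 10 + 11 = 21
Path B total = 11 + 10 + 2 = 23
Critical path = longest path = max(21, 23) = 23

23


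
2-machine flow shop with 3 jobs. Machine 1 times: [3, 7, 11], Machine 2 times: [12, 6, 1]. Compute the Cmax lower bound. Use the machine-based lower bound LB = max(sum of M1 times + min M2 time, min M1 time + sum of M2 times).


LB1 = sum(M1 times) + min(M2 times) = 21 + 1 = 22
LB2 = min(M1 times) + sum(M2 times) = 3 + 19 = 22
Lower bound = max(LB1, LB2) = max(22, 22) = 22

22


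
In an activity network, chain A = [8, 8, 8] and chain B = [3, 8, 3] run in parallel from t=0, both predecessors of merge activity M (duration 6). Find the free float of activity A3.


ES(A3) = sum of predecessors on chain A = 16
EF(A3) = ES + duration = 16 + 8 = 24
Successor of A3 is M. ES(M) = max(sum(A), sum(B)) = max(24, 14) = 24
Free float = ES(successor) - EF(current) = 24 - 24 = 0

0


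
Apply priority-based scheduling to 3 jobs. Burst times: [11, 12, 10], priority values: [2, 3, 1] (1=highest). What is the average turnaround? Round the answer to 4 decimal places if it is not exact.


Sort by priority (ascending = highest first):
Order: [(1, 10), (2, 11), (3, 12)]
Completion times:
  Priority 1, burst=10, C=10
  Priority 2, burst=11, C=21
  Priority 3, burst=12, C=33
Average turnaround = 64/3 = 21.3333

21.3333


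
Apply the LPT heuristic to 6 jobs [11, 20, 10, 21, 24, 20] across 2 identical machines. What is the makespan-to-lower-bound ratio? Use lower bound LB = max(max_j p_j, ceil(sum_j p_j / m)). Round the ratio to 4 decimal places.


LPT order: [24, 21, 20, 20, 11, 10]
Machine loads after assignment: [54, 52]
LPT makespan = 54
Lower bound = max(max_job, ceil(total/2)) = max(24, 53) = 53
Ratio = 54 / 53 = 1.0189

1.0189


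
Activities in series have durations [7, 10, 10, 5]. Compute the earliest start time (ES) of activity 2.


Activity 2 starts after activities 1 through 1 complete.
Predecessor durations: [7]
ES = 7 = 7

7


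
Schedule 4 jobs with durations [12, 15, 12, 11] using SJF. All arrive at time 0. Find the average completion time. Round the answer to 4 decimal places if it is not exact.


SJF order (ascending): [11, 12, 12, 15]
Completion times:
  Job 1: burst=11, C=11
  Job 2: burst=12, C=23
  Job 3: burst=12, C=35
  Job 4: burst=15, C=50
Average completion = 119/4 = 29.75

29.75


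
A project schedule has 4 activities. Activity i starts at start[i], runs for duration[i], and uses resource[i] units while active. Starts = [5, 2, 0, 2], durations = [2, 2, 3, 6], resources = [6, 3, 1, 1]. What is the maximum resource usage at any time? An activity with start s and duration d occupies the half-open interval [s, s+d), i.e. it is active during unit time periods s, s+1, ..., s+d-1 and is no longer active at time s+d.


Each activity i is active on [start_i, start_i + duration_i).
Compute total resource usage per time slot:
  t=0: active resources = [1], total = 1
  t=1: active resources = [1], total = 1
  t=2: active resources = [3, 1, 1], total = 5
  t=3: active resources = [3, 1], total = 4
  t=4: active resources = [1], total = 1
  t=5: active resources = [6, 1], total = 7
  t=6: active resources = [6, 1], total = 7
  t=7: active resources = [1], total = 1
Peak resource demand = 7

7


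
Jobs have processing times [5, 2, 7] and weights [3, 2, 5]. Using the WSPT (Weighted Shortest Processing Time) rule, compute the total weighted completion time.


Compute p/w ratios and sort ascending (WSPT): [(2, 2), (7, 5), (5, 3)]
Compute weighted completion times:
  Job (p=2,w=2): C=2, w*C=2*2=4
  Job (p=7,w=5): C=9, w*C=5*9=45
  Job (p=5,w=3): C=14, w*C=3*14=42
Total weighted completion time = 91

91


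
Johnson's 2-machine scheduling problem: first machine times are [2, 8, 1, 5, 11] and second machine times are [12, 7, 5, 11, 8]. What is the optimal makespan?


Apply Johnson's rule:
  Group 1 (a <= b): [(3, 1, 5), (1, 2, 12), (4, 5, 11)]
  Group 2 (a > b): [(5, 11, 8), (2, 8, 7)]
Optimal job order: [3, 1, 4, 5, 2]
Schedule:
  Job 3: M1 done at 1, M2 done at 6
  Job 1: M1 done at 3, M2 done at 18
  Job 4: M1 done at 8, M2 done at 29
  Job 5: M1 done at 19, M2 done at 37
  Job 2: M1 done at 27, M2 done at 44
Makespan = 44

44


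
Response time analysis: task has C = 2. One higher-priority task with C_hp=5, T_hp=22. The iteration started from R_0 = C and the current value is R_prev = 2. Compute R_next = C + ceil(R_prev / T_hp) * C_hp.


R_next = C + ceil(R_prev / T_hp) * C_hp
ceil(2 / 22) = ceil(0.0909) = 1
Interference = 1 * 5 = 5
R_next = 2 + 5 = 7

7


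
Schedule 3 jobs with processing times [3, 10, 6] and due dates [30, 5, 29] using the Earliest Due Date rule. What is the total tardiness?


Sort by due date (EDD order): [(10, 5), (6, 29), (3, 30)]
Compute completion times and tardiness:
  Job 1: p=10, d=5, C=10, tardiness=max(0,10-5)=5
  Job 2: p=6, d=29, C=16, tardiness=max(0,16-29)=0
  Job 3: p=3, d=30, C=19, tardiness=max(0,19-30)=0
Total tardiness = 5

5


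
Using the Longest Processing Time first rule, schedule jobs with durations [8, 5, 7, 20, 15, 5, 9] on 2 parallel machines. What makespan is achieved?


Sort jobs in decreasing order (LPT): [20, 15, 9, 8, 7, 5, 5]
Assign each job to the least loaded machine:
  Machine 1: jobs [20, 8, 5], load = 33
  Machine 2: jobs [15, 9, 7, 5], load = 36
Makespan = max load = 36

36


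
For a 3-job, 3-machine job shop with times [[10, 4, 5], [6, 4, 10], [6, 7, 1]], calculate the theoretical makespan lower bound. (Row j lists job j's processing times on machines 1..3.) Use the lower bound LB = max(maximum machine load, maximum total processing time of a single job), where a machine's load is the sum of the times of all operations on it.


Machine loads:
  Machine 1: 10 + 6 + 6 = 22
  Machine 2: 4 + 4 + 7 = 15
  Machine 3: 5 + 10 + 1 = 16
Max machine load = 22
Job totals:
  Job 1: 19
  Job 2: 20
  Job 3: 14
Max job total = 20
Lower bound = max(22, 20) = 22

22


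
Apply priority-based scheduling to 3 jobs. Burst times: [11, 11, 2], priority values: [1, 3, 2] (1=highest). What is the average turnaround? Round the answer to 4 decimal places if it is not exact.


Sort by priority (ascending = highest first):
Order: [(1, 11), (2, 2), (3, 11)]
Completion times:
  Priority 1, burst=11, C=11
  Priority 2, burst=2, C=13
  Priority 3, burst=11, C=24
Average turnaround = 48/3 = 16.0

16.0


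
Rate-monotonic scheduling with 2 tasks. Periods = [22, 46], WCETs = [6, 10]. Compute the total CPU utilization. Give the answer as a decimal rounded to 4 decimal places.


Compute individual utilizations (exact fractions):
  Task 1: C/T = 6/22 = 3/11 (approx. 0.2727)
  Task 2: C/T = 10/46 = 5/23 (approx. 0.2174)
Total utilization U = 3/11 + 5/23 = 124/253
Rounded to 4 decimal places: U = 0.4901
RM (Liu & Layland) bound for 2 tasks = 0.828427; compare with U = 124/253 (approx. 0.490119)
U <= bound, so schedulable by RM sufficient condition.

0.4901


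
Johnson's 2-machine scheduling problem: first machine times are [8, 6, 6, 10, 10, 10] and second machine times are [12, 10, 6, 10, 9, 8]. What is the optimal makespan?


Apply Johnson's rule:
  Group 1 (a <= b): [(2, 6, 10), (3, 6, 6), (1, 8, 12), (4, 10, 10)]
  Group 2 (a > b): [(5, 10, 9), (6, 10, 8)]
Optimal job order: [2, 3, 1, 4, 5, 6]
Schedule:
  Job 2: M1 done at 6, M2 done at 16
  Job 3: M1 done at 12, M2 done at 22
  Job 1: M1 done at 20, M2 done at 34
  Job 4: M1 done at 30, M2 done at 44
  Job 5: M1 done at 40, M2 done at 53
  Job 6: M1 done at 50, M2 done at 61
Makespan = 61

61


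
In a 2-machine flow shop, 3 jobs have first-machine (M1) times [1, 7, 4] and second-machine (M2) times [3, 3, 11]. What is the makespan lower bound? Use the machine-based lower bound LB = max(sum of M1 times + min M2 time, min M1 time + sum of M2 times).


LB1 = sum(M1 times) + min(M2 times) = 12 + 3 = 15
LB2 = min(M1 times) + sum(M2 times) = 1 + 17 = 18
Lower bound = max(LB1, LB2) = max(15, 18) = 18

18


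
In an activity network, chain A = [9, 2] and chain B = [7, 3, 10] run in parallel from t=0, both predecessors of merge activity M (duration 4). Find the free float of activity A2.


ES(A2) = sum of predecessors on chain A = 9
EF(A2) = ES + duration = 9 + 2 = 11
Successor of A2 is M. ES(M) = max(sum(A), sum(B)) = max(11, 20) = 20
Free float = ES(successor) - EF(current) = 20 - 11 = 9

9


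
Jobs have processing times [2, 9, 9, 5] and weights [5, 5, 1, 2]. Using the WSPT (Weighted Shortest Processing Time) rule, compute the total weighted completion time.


Compute p/w ratios and sort ascending (WSPT): [(2, 5), (9, 5), (5, 2), (9, 1)]
Compute weighted completion times:
  Job (p=2,w=5): C=2, w*C=5*2=10
  Job (p=9,w=5): C=11, w*C=5*11=55
  Job (p=5,w=2): C=16, w*C=2*16=32
  Job (p=9,w=1): C=25, w*C=1*25=25
Total weighted completion time = 122

122


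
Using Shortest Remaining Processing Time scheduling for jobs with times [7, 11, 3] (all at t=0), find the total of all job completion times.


Since all jobs arrive at t=0, SRPT equals SPT ordering.
SPT order: [3, 7, 11]
Completion times:
  Job 1: p=3, C=3
  Job 2: p=7, C=10
  Job 3: p=11, C=21
Total completion time = 3 + 10 + 21 = 34

34


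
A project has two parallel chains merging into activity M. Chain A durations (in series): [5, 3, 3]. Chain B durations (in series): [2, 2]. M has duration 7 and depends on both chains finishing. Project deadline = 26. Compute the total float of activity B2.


Forward pass: ES(B2) = sum of predecessors on chain B = 2
EF = ES + duration = 2 + 2 = 4
Backward pass: LF(M) = deadline = 26; LS(M) = 26 - 7 = 19
LF(B2) = LS(M) - sum(successors on chain B) = 19 - 0 = 19
LS = LF - duration = 19 - 2 = 17
Total float = LS - ES = 17 - 2 = 15

15


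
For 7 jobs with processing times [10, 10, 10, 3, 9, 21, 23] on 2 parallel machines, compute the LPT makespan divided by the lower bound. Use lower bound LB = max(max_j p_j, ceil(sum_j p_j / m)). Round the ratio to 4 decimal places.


LPT order: [23, 21, 10, 10, 10, 9, 3]
Machine loads after assignment: [42, 44]
LPT makespan = 44
Lower bound = max(max_job, ceil(total/2)) = max(23, 43) = 43
Ratio = 44 / 43 = 1.0233

1.0233


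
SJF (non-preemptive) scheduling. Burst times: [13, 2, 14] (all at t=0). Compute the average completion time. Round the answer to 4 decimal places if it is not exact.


SJF order (ascending): [2, 13, 14]
Completion times:
  Job 1: burst=2, C=2
  Job 2: burst=13, C=15
  Job 3: burst=14, C=29
Average completion = 46/3 = 15.3333

15.3333


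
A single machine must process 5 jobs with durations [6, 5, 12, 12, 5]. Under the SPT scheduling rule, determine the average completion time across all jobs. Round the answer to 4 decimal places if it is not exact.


Sort jobs by processing time (SPT order): [5, 5, 6, 12, 12]
Compute completion times sequentially:
  Job 1: processing = 5, completes at 5
  Job 2: processing = 5, completes at 10
  Job 3: processing = 6, completes at 16
  Job 4: processing = 12, completes at 28
  Job 5: processing = 12, completes at 40
Sum of completion times = 99
Average completion time = 99/5 = 19.8

19.8


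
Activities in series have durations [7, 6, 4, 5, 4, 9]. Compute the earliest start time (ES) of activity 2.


Activity 2 starts after activities 1 through 1 complete.
Predecessor durations: [7]
ES = 7 = 7

7
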